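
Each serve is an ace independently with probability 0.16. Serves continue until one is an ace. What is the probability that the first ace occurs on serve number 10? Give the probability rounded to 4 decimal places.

Geometric (trials to first success), p = 0.16.
P(Y = 10) = (1−p)^9 · p = 0.20822 · 0.16 = 0.033315

0.0333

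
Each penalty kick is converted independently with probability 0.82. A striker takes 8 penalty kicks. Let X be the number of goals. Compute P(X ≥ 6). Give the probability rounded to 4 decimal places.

X ~ Binomial(8, 0.82); P(X ≥ 6) = Σ C(8,k) p^k (1−p)^(8−k) over k:
  k=6: C(8,6)·0.82^6·0.18^2 = 0.275795
  k=7: C(8,7)·0.82^7·0.18^1 = 0.358971
  k=8: C(8,8)·0.82^8·0.18^0 = 0.204414
Total = 0.839180

0.8392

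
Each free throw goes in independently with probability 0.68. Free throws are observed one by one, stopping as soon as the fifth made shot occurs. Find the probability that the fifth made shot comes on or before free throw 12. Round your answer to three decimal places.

0.986

Finishing within 12 free throws ⇔ at least 5 successes in the first 12. With X ~ Binomial(12, 0.68), P(Y ≤ 12) = 1 − P(X ≤ 4).
  k=0: C(12,0)·0.68^0·0.32^12 = 0.00000
  k=1: C(12,1)·0.68^1·0.32^11 = 0.00003
  k=2: C(12,2)·0.68^2·0.32^10 = 0.00034
  k=3: C(12,3)·0.68^3·0.32^9 = 0.00243
  k=4: C(12,4)·0.68^4·0.32^8 = 0.01164
1 − 0.01445 = 0.98555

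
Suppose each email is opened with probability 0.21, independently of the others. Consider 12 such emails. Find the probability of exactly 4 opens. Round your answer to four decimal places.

X ~ Binomial(n=12, p=0.21).
P(X=4) = C(12,4) · p^4 · (1−p)^8
= 495 · 0.0019448 · 0.15171 = 0.146049

0.1460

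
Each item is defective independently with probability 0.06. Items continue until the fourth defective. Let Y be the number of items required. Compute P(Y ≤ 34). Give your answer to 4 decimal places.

0.1446

Finishing within 34 items ⇔ at least 4 successes in the first 34. With X ~ Binomial(34, 0.06), P(Y ≤ 34) = 1 − P(X ≤ 3).
  k=0: C(34,0)·0.06^0·0.94^34 = 0.121996
  k=1: C(34,1)·0.06^1·0.94^33 = 0.264758
  k=2: C(34,2)·0.06^2·0.94^32 = 0.278841
  k=3: C(34,3)·0.06^3·0.94^31 = 0.189849
1 − 0.855445 = 0.144555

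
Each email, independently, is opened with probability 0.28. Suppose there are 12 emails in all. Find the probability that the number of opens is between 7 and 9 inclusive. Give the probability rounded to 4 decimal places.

X ~ Binomial(12, 0.28); P(7 ≤ X ≤ 9) = Σ C(12,k) p^k (1−p)^(12−k) over k:
  k=7: C(12,7)·0.28^7·0.72^5 = 0.020677
  k=8: C(12,8)·0.28^8·0.72^4 = 0.005026
  k=9: C(12,9)·0.28^9·0.72^3 = 0.000869
Total = 0.026572

0.0266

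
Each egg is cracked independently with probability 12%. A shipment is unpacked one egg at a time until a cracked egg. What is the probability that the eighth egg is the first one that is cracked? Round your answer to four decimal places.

Geometric (trials to first success), p = 0.12.
P(Y = 8) = (1−p)^7 · p = 0.40868 · 0.12 = 0.049041

0.0490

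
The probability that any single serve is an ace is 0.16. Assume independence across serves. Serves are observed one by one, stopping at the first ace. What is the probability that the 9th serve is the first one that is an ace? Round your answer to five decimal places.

Geometric (trials to first success), p = 0.16.
P(Y = 9) = (1−p)^8 · p = 0.24788 · 0.16 = 0.0396601

0.03966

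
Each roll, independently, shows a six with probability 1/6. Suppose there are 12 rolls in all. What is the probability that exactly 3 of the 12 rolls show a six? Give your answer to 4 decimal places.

X ~ Binomial(n=12, p=0.166667).
P(X=3) = C(12,3) · p^3 · (1−p)^9
= 220 · 0.0046296 · 0.19381 = 0.197396

0.1974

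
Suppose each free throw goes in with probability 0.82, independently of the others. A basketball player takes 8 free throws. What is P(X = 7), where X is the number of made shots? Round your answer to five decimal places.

X ~ Binomial(n=8, p=0.82).
P(X=7) = C(8,7) · p^7 · (1−p)^1
= 8 · 0.24929 · 0.18 = 0.3589711

0.35897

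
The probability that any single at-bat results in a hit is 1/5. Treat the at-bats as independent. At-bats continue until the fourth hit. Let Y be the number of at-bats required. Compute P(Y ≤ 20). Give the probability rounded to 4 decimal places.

Finishing within 20 at-bats ⇔ at least 4 successes in the first 20. With X ~ Binomial(20, 0.20), P(Y ≤ 20) = 1 − P(X ≤ 3).
  k=0: C(20,0)·0.20^0·0.80^20 = 0.011529
  k=1: C(20,1)·0.20^1·0.80^19 = 0.057646
  k=2: C(20,2)·0.20^2·0.80^18 = 0.136909
  k=3: C(20,3)·0.20^3·0.80^17 = 0.205364
1 − 0.411449 = 0.588551

0.5886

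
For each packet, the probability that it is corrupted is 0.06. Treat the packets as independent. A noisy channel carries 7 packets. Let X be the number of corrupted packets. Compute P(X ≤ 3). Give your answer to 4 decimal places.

X ~ Binomial(7, 0.06); P(X ≤ 3) = Σ C(7,k) p^k (1−p)^(7−k) over k:
  k=0: C(7,0)·0.06^0·0.94^7 = 0.648478
  k=1: C(7,1)·0.06^1·0.94^6 = 0.289745
  k=2: C(7,2)·0.06^2·0.94^5 = 0.055483
  k=3: C(7,3)·0.06^3·0.94^4 = 0.005902
Total = 0.999609

0.9996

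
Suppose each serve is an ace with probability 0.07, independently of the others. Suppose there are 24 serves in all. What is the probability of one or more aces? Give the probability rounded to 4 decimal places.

0.8248

P(at least one) = 1 − P(none) = 1 − (1 − 0.07)^24
= 1 − 0.175223 = 0.824777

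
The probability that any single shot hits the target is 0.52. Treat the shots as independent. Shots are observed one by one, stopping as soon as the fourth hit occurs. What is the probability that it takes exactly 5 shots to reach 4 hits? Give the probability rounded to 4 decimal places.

0.1404

Y = trial on which the fourth success occurs; negative binomial, r=4, p=0.52.
P(Y=5) = C(4,3) · p^4 · (1−p)^1
= 4 · 0.073116 · 0.48 = 0.140383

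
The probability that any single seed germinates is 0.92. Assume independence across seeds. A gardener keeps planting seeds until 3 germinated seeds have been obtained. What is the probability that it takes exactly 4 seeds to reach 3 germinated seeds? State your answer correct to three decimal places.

Y = trial on which the third success occurs; negative binomial, r=3, p=0.92.
P(Y=4) = C(3,2) · p^3 · (1−p)^1
= 3 · 0.77869 · 0.08 = 0.18689

0.187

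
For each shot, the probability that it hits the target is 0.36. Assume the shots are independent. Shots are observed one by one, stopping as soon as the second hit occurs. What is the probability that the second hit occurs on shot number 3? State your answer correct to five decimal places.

Y = trial on which the second success occurs; negative binomial, r=2, p=0.36.
P(Y=3) = C(2,1) · p^2 · (1−p)^1
= 2 · 0.1296 · 0.64 = 0.1658880

0.16589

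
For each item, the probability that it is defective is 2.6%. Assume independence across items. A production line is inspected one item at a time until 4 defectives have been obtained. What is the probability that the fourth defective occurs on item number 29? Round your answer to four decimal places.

Y = trial on which the fourth success occurs; negative binomial, r=4, p=0.026.
P(Y=29) = C(28,3) · p^4 · (1−p)^25
= 3276 · 4.5698e-07 · 0.51758 = 0.000775

0.0008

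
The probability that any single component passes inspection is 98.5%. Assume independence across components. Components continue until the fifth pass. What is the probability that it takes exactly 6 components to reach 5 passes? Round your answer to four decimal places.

Y = trial on which the fifth success occurs; negative binomial, r=5, p=0.985.
P(Y=6) = C(5,4) · p^5 · (1−p)^1
= 5 · 0.92722 · 0.015 = 0.069541

0.0695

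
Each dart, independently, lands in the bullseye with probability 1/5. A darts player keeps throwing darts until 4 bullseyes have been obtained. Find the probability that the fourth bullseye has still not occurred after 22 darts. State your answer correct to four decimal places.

Needing more than 22 darts ⇔ fewer than 4 successes in the first 22. With X ~ Binomial(22, 0.20), P(Y > 22) = P(X ≤ 3).
  k=0: C(22,0)·0.20^0·0.80^22 = 0.007379
  k=1: C(22,1)·0.20^1·0.80^21 = 0.040583
  k=2: C(22,2)·0.20^2·0.80^20 = 0.106530
  k=3: C(22,3)·0.20^3·0.80^19 = 0.177550
P(X ≤ 3) = 0.332041

0.3320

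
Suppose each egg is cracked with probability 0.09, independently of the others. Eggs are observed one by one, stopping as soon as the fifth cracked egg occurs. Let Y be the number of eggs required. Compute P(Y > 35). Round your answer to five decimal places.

Needing more than 35 eggs ⇔ fewer than 5 successes in the first 35. With X ~ Binomial(35, 0.09), P(Y > 35) = P(X ≤ 4).
  k=0: C(35,0)·0.09^0·0.91^35 = 0.0368510
  k=1: C(35,1)·0.09^1·0.91^34 = 0.1275610
  k=2: C(35,2)·0.09^2·0.91^33 = 0.2144707
  k=3: C(35,3)·0.09^3·0.91^32 = 0.2333252
  k=4: C(35,4)·0.09^4·0.91^31 = 0.1846090
P(X ≤ 4) = 0.7968169

0.79682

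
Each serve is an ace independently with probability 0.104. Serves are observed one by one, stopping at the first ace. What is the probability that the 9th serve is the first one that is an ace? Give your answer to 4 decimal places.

Geometric (trials to first success), p = 0.104.
P(Y = 9) = (1−p)^8 · p = 0.4154 · 0.104 = 0.043201

0.0432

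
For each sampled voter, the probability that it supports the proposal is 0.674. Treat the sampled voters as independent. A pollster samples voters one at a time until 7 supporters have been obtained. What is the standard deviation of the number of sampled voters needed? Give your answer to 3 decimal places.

Y = total sampled voters until the seventh success; negative binomial with r=7, p=0.674.
SD(Y) = √[r(1−p)/p²] = √(5.02338) = 2.24129

2.241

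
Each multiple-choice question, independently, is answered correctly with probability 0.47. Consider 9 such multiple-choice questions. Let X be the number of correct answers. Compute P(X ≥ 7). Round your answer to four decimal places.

0.0637

X ~ Binomial(9, 0.47); P(X ≥ 7) = Σ C(9,k) p^k (1−p)^(9−k) over k:
  k=7: C(9,7)·0.47^7·0.53^2 = 0.051232
  k=8: C(9,8)·0.47^8·0.53^1 = 0.011358
  k=9: C(9,9)·0.47^9·0.53^0 = 0.001119
Total = 0.063709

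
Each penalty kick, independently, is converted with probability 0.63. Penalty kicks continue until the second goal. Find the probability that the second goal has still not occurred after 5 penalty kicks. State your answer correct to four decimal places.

0.0660

Needing more than 5 penalty kicks ⇔ fewer than 2 successes in the first 5. With X ~ Binomial(5, 0.63), P(Y > 5) = P(X ≤ 1).
  k=0: C(5,0)·0.63^0·0.37^5 = 0.006934
  k=1: C(5,1)·0.63^1·0.37^4 = 0.059036
P(X ≤ 1) = 0.065970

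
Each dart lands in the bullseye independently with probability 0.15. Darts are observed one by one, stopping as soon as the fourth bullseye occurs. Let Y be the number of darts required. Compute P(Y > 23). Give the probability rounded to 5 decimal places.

Needing more than 23 darts ⇔ fewer than 4 successes in the first 23. With X ~ Binomial(23, 0.15), P(Y > 23) = P(X ≤ 3).
  k=0: C(23,0)·0.15^0·0.85^23 = 0.0238032
  k=1: C(23,1)·0.15^1·0.85^22 = 0.0966130
  k=2: C(23,2)·0.15^2·0.85^21 = 0.1875428
  k=3: C(23,3)·0.15^3·0.85^20 = 0.2316706
P(X ≤ 3) = 0.5396296

0.53963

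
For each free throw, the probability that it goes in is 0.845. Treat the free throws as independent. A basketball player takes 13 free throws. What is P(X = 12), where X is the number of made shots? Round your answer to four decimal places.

0.2670

X ~ Binomial(n=13, p=0.845).
P(X=12) = C(13,12) · p^12 · (1−p)^1
= 13 · 0.13252 · 0.155 = 0.267027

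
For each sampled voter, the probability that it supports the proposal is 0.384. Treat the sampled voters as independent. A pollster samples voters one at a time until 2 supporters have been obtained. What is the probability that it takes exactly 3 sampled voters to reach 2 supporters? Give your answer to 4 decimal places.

0.1817

Y = trial on which the second success occurs; negative binomial, r=2, p=0.384.
P(Y=3) = C(2,1) · p^2 · (1−p)^1
= 2 · 0.14746 · 0.616 = 0.181666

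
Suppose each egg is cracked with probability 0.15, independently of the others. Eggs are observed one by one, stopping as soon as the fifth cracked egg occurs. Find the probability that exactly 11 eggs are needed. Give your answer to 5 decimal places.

Y = trial on which the fifth success occurs; negative binomial, r=5, p=0.15.
P(Y=11) = C(10,4) · p^5 · (1−p)^6
= 210 · 7.5937e-05 · 0.37715 = 0.0060144

0.00601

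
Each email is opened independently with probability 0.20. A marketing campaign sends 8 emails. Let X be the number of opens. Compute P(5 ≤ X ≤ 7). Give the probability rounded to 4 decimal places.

X ~ Binomial(8, 0.20); P(5 ≤ X ≤ 7) = Σ C(8,k) p^k (1−p)^(8−k) over k:
  k=5: C(8,5)·0.20^5·0.80^3 = 0.009175
  k=6: C(8,6)·0.20^6·0.80^2 = 0.001147
  k=7: C(8,7)·0.20^7·0.80^1 = 0.000082
Total = 0.010404

0.0104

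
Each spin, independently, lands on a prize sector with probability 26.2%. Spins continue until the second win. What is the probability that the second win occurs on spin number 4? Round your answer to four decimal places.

0.1122

Y = trial on which the second success occurs; negative binomial, r=2, p=0.262.
P(Y=4) = C(3,1) · p^2 · (1−p)^2
= 3 · 0.068644 · 0.54464 = 0.112160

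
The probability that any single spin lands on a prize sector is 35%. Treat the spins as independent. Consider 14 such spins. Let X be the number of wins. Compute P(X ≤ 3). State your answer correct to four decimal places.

X ~ Binomial(14, 0.35); P(X ≤ 3) = Σ C(14,k) p^k (1−p)^(14−k) over k:
  k=0: C(14,0)·0.35^0·0.65^14 = 0.002403
  k=1: C(14,1)·0.35^1·0.65^13 = 0.018116
  k=2: C(14,2)·0.35^2·0.65^12 = 0.063407
  k=3: C(14,3)·0.35^3·0.65^11 = 0.136569
Total = 0.220496

0.2205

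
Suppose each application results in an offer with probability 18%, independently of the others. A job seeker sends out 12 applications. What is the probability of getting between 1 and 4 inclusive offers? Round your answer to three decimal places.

X ~ Binomial(12, 0.18); P(1 ≤ X ≤ 4) = Σ C(12,k) p^k (1−p)^(12−k) over k:
  k=1: C(12,1)·0.18^1·0.82^11 = 0.24345
  k=2: C(12,2)·0.18^2·0.82^10 = 0.29392
  k=3: C(12,3)·0.18^3·0.82^9 = 0.21506
  k=4: C(12,4)·0.18^4·0.82^8 = 0.10622
Total = 0.85865

0.859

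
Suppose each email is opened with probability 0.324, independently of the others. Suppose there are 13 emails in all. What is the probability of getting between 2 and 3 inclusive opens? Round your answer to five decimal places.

0.30416

X ~ Binomial(13, 0.324); P(2 ≤ X ≤ 3) = Σ C(13,k) p^k (1−p)^(13−k) over k:
  k=2: C(13,2)·0.324^2·0.676^11 = 0.1103058
  k=3: C(13,3)·0.324^3·0.676^10 = 0.1938510
Total = 0.3041568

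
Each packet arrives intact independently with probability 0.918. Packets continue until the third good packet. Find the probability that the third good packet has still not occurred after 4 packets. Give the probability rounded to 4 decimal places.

0.0361

Needing more than 4 packets ⇔ fewer than 3 successes in the first 4. With X ~ Binomial(4, 0.918), P(Y > 4) = P(X ≤ 2).
  k=0: C(4,0)·0.918^0·0.082^4 = 0.000045
  k=1: C(4,1)·0.918^1·0.082^3 = 0.002025
  k=2: C(4,2)·0.918^2·0.082^2 = 0.033999
P(X ≤ 2) = 0.036069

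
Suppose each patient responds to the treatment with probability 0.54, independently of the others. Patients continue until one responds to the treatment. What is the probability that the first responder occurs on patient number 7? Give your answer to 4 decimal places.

Geometric (trials to first success), p = 0.54.
P(Y = 7) = (1−p)^6 · p = 0.0094743 · 0.54 = 0.005116

0.0051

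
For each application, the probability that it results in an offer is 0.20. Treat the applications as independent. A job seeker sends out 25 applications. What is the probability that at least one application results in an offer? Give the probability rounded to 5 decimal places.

0.99622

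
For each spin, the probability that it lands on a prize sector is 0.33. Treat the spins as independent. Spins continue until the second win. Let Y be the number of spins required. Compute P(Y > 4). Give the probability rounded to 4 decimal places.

Needing more than 4 spins ⇔ fewer than 2 successes in the first 4. With X ~ Binomial(4, 0.33), P(Y > 4) = P(X ≤ 1).
  k=0: C(4,0)·0.33^0·0.67^4 = 0.201511
  k=1: C(4,1)·0.33^1·0.67^3 = 0.397007
P(X ≤ 1) = 0.598518

0.5985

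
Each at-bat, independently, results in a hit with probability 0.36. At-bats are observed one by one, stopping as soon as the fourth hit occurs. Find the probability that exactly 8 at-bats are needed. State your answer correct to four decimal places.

Y = trial on which the fourth success occurs; negative binomial, r=4, p=0.36.
P(Y=8) = C(7,3) · p^4 · (1−p)^4
= 35 · 0.016796 · 0.16777 = 0.098627

0.0986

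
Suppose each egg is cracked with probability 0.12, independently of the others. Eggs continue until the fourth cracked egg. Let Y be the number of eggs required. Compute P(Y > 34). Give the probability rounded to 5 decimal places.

Needing more than 34 eggs ⇔ fewer than 4 successes in the first 34. With X ~ Binomial(34, 0.12), P(Y > 34) = P(X ≤ 3).
  k=0: C(34,0)·0.12^0·0.88^34 = 0.0129542
  k=1: C(34,1)·0.12^1·0.88^33 = 0.0600604
  k=2: C(34,2)·0.12^2·0.88^32 = 0.1351359
  k=3: C(34,3)·0.12^3·0.88^31 = 0.1965614
P(X ≤ 3) = 0.4047119

0.40471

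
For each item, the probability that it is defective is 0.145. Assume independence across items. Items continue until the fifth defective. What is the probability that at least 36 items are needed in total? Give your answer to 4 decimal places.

0.4128

Needing more than 35 items ⇔ fewer than 5 successes in the first 35. With X ~ Binomial(35, 0.145), P(Y > 35) = P(X ≤ 4).
  k=0: C(35,0)·0.145^0·0.855^35 = 0.004157
  k=1: C(35,1)·0.145^1·0.855^34 = 0.024677
  k=2: C(35,2)·0.145^2·0.855^33 = 0.071143
  k=3: C(35,3)·0.145^3·0.855^32 = 0.132718
  k=4: C(35,4)·0.145^4·0.855^31 = 0.180062
P(X ≤ 4) = 0.412757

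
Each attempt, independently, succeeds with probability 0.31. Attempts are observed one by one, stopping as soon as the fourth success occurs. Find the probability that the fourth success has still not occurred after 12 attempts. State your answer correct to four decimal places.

Needing more than 12 attempts ⇔ fewer than 4 successes in the first 12. With X ~ Binomial(12, 0.31), P(Y > 12) = P(X ≤ 3).
  k=0: C(12,0)·0.31^0·0.69^12 = 0.011646
  k=1: C(12,1)·0.31^1·0.69^11 = 0.062789
  k=2: C(12,2)·0.31^2·0.69^10 = 0.155152
  k=3: C(12,3)·0.31^3·0.69^9 = 0.232354
P(X ≤ 3) = 0.461941

0.4619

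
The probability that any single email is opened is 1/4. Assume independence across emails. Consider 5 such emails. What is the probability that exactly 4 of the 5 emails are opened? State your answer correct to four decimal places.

X ~ Binomial(n=5, p=0.25).
P(X=4) = C(5,4) · p^4 · (1−p)^1
= 5 · 0.0039062 · 0.75 = 0.014648

0.0146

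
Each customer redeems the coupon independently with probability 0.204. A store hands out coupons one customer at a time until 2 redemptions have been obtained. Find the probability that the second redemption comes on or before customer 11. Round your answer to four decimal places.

Finishing within 11 customers ⇔ at least 2 successes in the first 11. With X ~ Binomial(11, 0.204), P(Y ≤ 11) = 1 − P(X ≤ 1).
  k=0: C(11,0)·0.204^0·0.796^11 = 0.081291
  k=1: C(11,1)·0.204^1·0.796^10 = 0.229168
1 − 0.310459 = 0.689541

0.6895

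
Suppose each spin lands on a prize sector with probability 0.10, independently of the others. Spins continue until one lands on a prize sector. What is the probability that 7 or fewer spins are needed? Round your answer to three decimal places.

0.522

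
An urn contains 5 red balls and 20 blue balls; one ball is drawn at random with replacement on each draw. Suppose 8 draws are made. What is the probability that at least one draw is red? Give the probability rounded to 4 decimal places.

P(at least one) = 1 − P(none) = 1 − (1 − 0.20)^8
= 1 − 0.167772 = 0.832228

0.8322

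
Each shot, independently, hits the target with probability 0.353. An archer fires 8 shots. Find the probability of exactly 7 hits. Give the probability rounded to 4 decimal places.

0.0035

X ~ Binomial(n=8, p=0.353).
P(X=7) = C(8,7) · p^7 · (1−p)^1
= 8 · 0.000683 · 0.647 = 0.003535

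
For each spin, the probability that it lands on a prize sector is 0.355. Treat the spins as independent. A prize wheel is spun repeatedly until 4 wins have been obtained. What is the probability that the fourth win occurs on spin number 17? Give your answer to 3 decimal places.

Y = trial on which the fourth success occurs; negative binomial, r=4, p=0.355.
P(Y=17) = C(16,3) · p^4 · (1−p)^13
= 560 · 0.015882 · 0.0033441 = 0.02974

0.030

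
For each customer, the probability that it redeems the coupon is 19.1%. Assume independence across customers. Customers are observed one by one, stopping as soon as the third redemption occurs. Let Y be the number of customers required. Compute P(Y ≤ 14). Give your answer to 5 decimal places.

Finishing within 14 customers ⇔ at least 3 successes in the first 14. With X ~ Binomial(14, 0.191), P(Y ≤ 14) = 1 − P(X ≤ 2).
  k=0: C(14,0)·0.191^0·0.809^14 = 0.0514374
  k=1: C(14,1)·0.191^1·0.809^13 = 0.1700169
  k=2: C(14,2)·0.191^2·0.809^12 = 0.2609098
1 − 0.4823642 = 0.5176358

0.51764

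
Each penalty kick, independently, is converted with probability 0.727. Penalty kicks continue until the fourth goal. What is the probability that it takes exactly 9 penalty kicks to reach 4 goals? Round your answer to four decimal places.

Y = trial on which the fourth success occurs; negative binomial, r=4, p=0.727.
P(Y=9) = C(8,3) · p^4 · (1−p)^5
= 56 · 0.27934 · 0.0015164 = 0.023721

0.0237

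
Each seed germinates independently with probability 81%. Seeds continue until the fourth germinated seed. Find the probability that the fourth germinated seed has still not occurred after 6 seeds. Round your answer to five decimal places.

Needing more than 6 seeds ⇔ fewer than 4 successes in the first 6. With X ~ Binomial(6, 0.81), P(Y > 6) = P(X ≤ 3).
  k=0: C(6,0)·0.81^0·0.19^6 = 0.0000470
  k=1: C(6,1)·0.81^1·0.19^5 = 0.0012034
  k=2: C(6,2)·0.81^2·0.19^4 = 0.0128255
  k=3: C(6,3)·0.81^3·0.19^3 = 0.0729031
P(X ≤ 3) = 0.0869790

0.08698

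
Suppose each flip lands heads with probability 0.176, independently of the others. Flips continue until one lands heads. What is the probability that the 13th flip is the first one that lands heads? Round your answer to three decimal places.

Geometric (trials to first success), p = 0.176.
P(Y = 13) = (1−p)^12 · p = 0.097978 · 0.176 = 0.01724

0.017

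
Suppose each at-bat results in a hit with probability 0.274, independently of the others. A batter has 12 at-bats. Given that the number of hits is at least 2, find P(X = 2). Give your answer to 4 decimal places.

0.2287

X ~ Binomial(12, 0.274). Want P(X=2 | X≥2) = P(X=2) / P(X≥2).
P(X=2) = C(12,2)·0.274^2·0.726^10 = 0.201563
P(X≥2) = 1 − 0.021441 − 0.097103 = 0.881456
Ratio = 0.201563 / 0.881456 = 0.228671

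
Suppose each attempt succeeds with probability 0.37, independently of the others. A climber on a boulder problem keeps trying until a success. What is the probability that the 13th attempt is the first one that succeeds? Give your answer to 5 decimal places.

0.00145

Geometric (trials to first success), p = 0.37.
P(Y = 13) = (1−p)^12 · p = 0.0039092 · 0.37 = 0.0014464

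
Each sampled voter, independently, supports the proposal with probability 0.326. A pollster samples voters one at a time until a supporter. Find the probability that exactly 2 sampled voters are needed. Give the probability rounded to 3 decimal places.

Geometric (trials to first success), p = 0.326.
P(Y = 2) = (1−p)^1 · p = 0.674 · 0.326 = 0.21972

0.220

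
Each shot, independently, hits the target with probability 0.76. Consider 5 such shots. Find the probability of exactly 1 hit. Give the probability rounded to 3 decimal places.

0.013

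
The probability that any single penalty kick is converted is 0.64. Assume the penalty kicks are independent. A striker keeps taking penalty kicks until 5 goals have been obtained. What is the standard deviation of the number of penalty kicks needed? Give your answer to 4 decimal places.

2.0963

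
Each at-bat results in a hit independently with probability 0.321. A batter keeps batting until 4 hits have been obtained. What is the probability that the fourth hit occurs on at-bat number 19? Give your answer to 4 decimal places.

0.0260

Y = trial on which the fourth success occurs; negative binomial, r=4, p=0.321.
P(Y=19) = C(18,3) · p^4 · (1−p)^15
= 816 · 0.010617 · 0.0030064 = 0.026047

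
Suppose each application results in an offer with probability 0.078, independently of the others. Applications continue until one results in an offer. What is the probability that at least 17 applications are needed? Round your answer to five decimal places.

0.27271

Y = number of applications to the first success; geometric, p = 0.078.
P(Y > 16) = P(first 16 all fail) = (1−p)^16 = 0.2727060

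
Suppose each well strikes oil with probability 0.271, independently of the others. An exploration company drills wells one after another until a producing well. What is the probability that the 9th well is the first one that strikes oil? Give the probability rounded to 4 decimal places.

Geometric (trials to first success), p = 0.271.
P(Y = 9) = (1−p)^8 · p = 0.079766 · 0.271 = 0.021617

0.0216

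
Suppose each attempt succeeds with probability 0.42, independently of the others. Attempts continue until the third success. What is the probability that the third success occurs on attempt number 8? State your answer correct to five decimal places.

Y = trial on which the third success occurs; negative binomial, r=3, p=0.42.
P(Y=8) = C(7,2) · p^3 · (1−p)^5
= 21 · 0.074088 · 0.065636 = 0.1021191

0.10212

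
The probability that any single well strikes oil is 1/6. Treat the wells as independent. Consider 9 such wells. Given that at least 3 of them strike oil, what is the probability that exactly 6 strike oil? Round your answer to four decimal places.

0.0058

X ~ Binomial(9, 0.166667). Want P(X=6 | X≥3) = P(X=6) / P(X≥3).
P(X=6) = C(9,6)·0.166667^6·0.833333^3 = 0.001042
P(X≥3) = 1 − 0.193807 − 0.348852 − 0.279082 = 0.178260
Ratio = 0.001042 / 0.178260 = 0.005845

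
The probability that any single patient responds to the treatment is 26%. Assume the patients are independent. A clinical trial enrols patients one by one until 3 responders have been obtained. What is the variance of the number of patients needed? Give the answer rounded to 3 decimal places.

32.840

Y = total patients until the third success; negative binomial with r=3, p=0.26.
Var(Y) = r(1−p)/p² = 3·0.74 / 0.26² = 32.84024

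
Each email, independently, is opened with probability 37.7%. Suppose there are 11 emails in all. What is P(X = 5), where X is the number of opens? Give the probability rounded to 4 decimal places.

0.2057

X ~ Binomial(n=11, p=0.377).
P(X=5) = C(11,5) · p^5 · (1−p)^6
= 462 · 0.0076156 · 0.058469 = 0.205720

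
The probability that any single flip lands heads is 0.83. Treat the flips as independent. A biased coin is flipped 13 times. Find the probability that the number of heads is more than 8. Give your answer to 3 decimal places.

0.945

X ~ Binomial(13, 0.83); P(X ≥ 9) = Σ C(13,k) p^k (1−p)^(13−k) over k:
  k=9: C(13,9)·0.83^9·0.17^4 = 0.11164
  k=10: C(13,10)·0.83^10·0.17^3 = 0.21802
  k=11: C(13,11)·0.83^11·0.17^2 = 0.29030
  k=12: C(13,12)·0.83^12·0.17^1 = 0.23623
  k=13: C(13,13)·0.83^13·0.17^0 = 0.08872
Total = 0.94490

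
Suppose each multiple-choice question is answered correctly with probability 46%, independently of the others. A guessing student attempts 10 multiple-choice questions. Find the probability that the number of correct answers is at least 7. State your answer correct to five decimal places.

X ~ Binomial(10, 0.46); P(X ≥ 7) = Σ C(10,k) p^k (1−p)^(10−k) over k:
  k=7: C(10,7)·0.46^7·0.54^3 = 0.0823507
  k=8: C(10,8)·0.46^8·0.54^2 = 0.0263065
  k=9: C(10,9)·0.46^9·0.54^1 = 0.0049798
  k=10: C(10,10)·0.46^10·0.54^0 = 0.0004242
Total = 0.1140612

0.11406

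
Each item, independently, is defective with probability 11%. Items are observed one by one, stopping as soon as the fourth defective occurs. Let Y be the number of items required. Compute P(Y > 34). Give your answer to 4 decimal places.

0.4769

Needing more than 34 items ⇔ fewer than 4 successes in the first 34. With X ~ Binomial(34, 0.11), P(Y > 34) = P(X ≤ 3).
  k=0: C(34,0)·0.11^0·0.89^34 = 0.019022
  k=1: C(34,1)·0.11^1·0.89^33 = 0.079936
  k=2: C(34,2)·0.11^2·0.89^32 = 0.163015
  k=3: C(34,3)·0.11^3·0.89^31 = 0.214912
P(X ≤ 3) = 0.476885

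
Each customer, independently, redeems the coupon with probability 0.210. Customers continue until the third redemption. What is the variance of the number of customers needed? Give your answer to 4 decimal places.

Y = total customers until the third success; negative binomial with r=3, p=0.21.
Var(Y) = r(1−p)/p² = 3·0.79 / 0.21² = 53.741497

53.7415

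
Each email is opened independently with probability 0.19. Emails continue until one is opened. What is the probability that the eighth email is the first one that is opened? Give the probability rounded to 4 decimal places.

0.0435

Geometric (trials to first success), p = 0.19.
P(Y = 8) = (1−p)^7 · p = 0.22877 · 0.19 = 0.043466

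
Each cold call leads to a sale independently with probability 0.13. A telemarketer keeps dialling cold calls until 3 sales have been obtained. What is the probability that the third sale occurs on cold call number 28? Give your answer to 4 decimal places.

Y = trial on which the third success occurs; negative binomial, r=3, p=0.13.
P(Y=28) = C(27,2) · p^3 · (1−p)^25
= 351 · 0.002197 · 0.03076 = 0.023720

0.0237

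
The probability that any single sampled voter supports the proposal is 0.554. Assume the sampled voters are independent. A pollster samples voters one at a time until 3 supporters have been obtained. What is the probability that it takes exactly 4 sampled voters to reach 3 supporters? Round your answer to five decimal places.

0.22750

Y = trial on which the third success occurs; negative binomial, r=3, p=0.554.
P(Y=4) = C(3,2) · p^3 · (1−p)^1
= 3 · 0.17003 · 0.446 = 0.2275021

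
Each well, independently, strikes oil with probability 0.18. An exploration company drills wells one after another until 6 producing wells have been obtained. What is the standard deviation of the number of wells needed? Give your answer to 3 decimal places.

Y = total wells until the sixth success; negative binomial with r=6, p=0.18.
SD(Y) = √[r(1−p)/p²] = √(151.85185) = 12.32282

12.323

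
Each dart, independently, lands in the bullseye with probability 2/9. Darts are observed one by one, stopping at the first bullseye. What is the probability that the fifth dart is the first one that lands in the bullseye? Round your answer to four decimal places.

0.0813

Geometric (trials to first success), p = 0.222222.
P(Y = 5) = (1−p)^4 · p = 0.36595 · 0.222222 = 0.081322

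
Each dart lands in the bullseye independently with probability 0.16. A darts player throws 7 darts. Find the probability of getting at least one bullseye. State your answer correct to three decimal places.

P(at least one) = 1 − P(none) = 1 − (1 − 0.16)^7
= 1 − 0.29509 = 0.70491

0.705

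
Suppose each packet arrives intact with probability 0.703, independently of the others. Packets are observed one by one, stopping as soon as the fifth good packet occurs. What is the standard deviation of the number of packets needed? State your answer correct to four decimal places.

Y = total packets until the fifth success; negative binomial with r=5, p=0.703.
SD(Y) = √[r(1−p)/p²] = √(3.004802) = 1.733436

1.7334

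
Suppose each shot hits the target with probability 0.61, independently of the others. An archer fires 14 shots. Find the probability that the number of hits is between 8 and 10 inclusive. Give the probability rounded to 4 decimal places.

X ~ Binomial(14, 0.61); P(8 ≤ X ≤ 10) = Σ C(14,k) p^k (1−p)^(14−k) over k:
  k=8: C(14,8)·0.61^8·0.39^6 = 0.202573
  k=9: C(14,9)·0.61^9·0.39^5 = 0.211230
  k=10: C(14,10)·0.61^10·0.39^4 = 0.165193
Total = 0.578996

0.5790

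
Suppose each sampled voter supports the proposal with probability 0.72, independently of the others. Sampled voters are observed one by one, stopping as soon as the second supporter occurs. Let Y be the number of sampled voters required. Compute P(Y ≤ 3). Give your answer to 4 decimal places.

Finishing within 3 sampled voters ⇔ at least 2 successes in the first 3. With X ~ Binomial(3, 0.72), P(Y ≤ 3) = 1 − P(X ≤ 1).
  k=0: C(3,0)·0.72^0·0.28^3 = 0.021952
  k=1: C(3,1)·0.72^1·0.28^2 = 0.169344
1 − 0.191296 = 0.808704

0.8087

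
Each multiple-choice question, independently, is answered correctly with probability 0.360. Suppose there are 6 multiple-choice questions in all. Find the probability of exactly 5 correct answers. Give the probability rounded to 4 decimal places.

X ~ Binomial(n=6, p=0.36).
P(X=5) = C(6,5) · p^5 · (1−p)^1
= 6 · 0.0060466 · 0.64 = 0.023219

0.0232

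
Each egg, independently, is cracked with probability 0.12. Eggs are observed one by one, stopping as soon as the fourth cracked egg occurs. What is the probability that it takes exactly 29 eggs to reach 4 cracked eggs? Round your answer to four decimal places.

0.0278

Y = trial on which the fourth success occurs; negative binomial, r=4, p=0.12.
P(Y=29) = C(28,3) · p^4 · (1−p)^25
= 3276 · 0.00020736 · 0.040932 = 0.027806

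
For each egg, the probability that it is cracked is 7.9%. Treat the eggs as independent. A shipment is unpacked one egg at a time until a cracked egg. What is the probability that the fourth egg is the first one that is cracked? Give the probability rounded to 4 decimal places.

Geometric (trials to first success), p = 0.079.
P(Y = 4) = (1−p)^3 · p = 0.78123 · 0.079 = 0.061717

0.0617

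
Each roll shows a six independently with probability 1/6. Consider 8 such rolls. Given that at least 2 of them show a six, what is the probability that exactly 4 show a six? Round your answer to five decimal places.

0.06589

X ~ Binomial(8, 0.166667). Want P(X=4 | X≥2) = P(X=4) / P(X≥2).
P(X=4) = C(8,4)·0.166667^4·0.833333^4 = 0.0260476
P(X≥2) = 1 − 0.2325680 − 0.3721089 = 0.3953231
Ratio = 0.0260476 / 0.3953231 = 0.0658894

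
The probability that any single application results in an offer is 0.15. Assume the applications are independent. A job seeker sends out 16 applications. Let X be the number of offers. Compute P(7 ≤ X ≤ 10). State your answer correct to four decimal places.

0.0056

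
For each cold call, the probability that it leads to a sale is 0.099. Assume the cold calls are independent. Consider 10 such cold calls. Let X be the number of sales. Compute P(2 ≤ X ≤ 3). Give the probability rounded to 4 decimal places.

0.2477

X ~ Binomial(10, 0.099); P(2 ≤ X ≤ 3) = Σ C(10,k) p^k (1−p)^(10−k) over k:
  k=2: C(10,2)·0.099^2·0.901^8 = 0.191550
  k=3: C(10,3)·0.099^3·0.901^7 = 0.056126
Total = 0.247675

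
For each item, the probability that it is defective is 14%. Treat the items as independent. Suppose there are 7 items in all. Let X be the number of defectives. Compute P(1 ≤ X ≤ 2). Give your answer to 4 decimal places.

X ~ Binomial(7, 0.14); P(1 ≤ X ≤ 2) = Σ C(7,k) p^k (1−p)^(7−k) over k:
  k=1: C(7,1)·0.14^1·0.86^6 = 0.396476
  k=2: C(7,2)·0.14^2·0.86^5 = 0.193628
Total = 0.590104

0.5901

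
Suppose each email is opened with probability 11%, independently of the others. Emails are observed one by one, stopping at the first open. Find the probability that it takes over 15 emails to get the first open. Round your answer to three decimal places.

Y = number of emails to the first success; geometric, p = 0.11.
P(Y > 15) = P(first 15 all fail) = (1−p)^15 = 0.17412

0.174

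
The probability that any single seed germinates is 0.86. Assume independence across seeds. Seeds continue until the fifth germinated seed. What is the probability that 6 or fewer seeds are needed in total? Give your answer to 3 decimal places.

0.800

Finishing within 6 seeds ⇔ at least 5 successes in the first 6. With X ~ Binomial(6, 0.86), P(Y ≤ 6) = 1 − P(X ≤ 4).
  k=0: C(6,0)·0.86^0·0.14^6 = 0.00001
  k=1: C(6,1)·0.86^1·0.14^5 = 0.00028
  k=2: C(6,2)·0.86^2·0.14^4 = 0.00426
  k=3: C(6,3)·0.86^3·0.14^3 = 0.03491
  k=4: C(6,4)·0.86^4·0.14^2 = 0.16082
1 − 0.20027 = 0.79973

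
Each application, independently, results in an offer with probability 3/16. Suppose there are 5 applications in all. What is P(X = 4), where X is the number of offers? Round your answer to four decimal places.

0.0050

X ~ Binomial(n=5, p=0.1875).
P(X=4) = C(5,4) · p^4 · (1−p)^1
= 5 · 0.001236 · 0.8125 = 0.005021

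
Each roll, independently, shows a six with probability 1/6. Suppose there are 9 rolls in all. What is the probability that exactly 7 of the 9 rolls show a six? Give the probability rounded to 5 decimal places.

X ~ Binomial(n=9, p=0.166667).
P(X=7) = C(9,7) · p^7 · (1−p)^2
= 36 · 3.5722e-06 · 0.69444 = 0.0000893

0.00009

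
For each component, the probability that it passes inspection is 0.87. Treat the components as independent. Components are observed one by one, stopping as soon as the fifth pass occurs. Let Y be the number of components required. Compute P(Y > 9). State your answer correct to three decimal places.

Needing more than 9 components ⇔ fewer than 5 successes in the first 9. With X ~ Binomial(9, 0.87), P(Y > 9) = P(X ≤ 4).
  k=0: C(9,0)·0.87^0·0.13^9 = 0.00000
  k=1: C(9,1)·0.87^1·0.13^8 = 0.00000
  k=2: C(9,2)·0.87^2·0.13^7 = 0.00002
  k=3: C(9,3)·0.87^3·0.13^6 = 0.00027
  k=4: C(9,4)·0.87^4·0.13^5 = 0.00268
P(X ≤ 4) = 0.00296

0.003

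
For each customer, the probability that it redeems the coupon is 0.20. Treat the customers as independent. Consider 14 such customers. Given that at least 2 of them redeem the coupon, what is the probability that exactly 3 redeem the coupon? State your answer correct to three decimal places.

X ~ Binomial(14, 0.20). Want P(X=3 | X≥2) = P(X=3) / P(X≥2).
P(X=3) = C(14,3)·0.20^3·0.80^11 = 0.25014
P(X≥2) = 1 − 0.04398 − 0.15393 = 0.80209
Ratio = 0.25014 / 0.80209 = 0.31186

0.312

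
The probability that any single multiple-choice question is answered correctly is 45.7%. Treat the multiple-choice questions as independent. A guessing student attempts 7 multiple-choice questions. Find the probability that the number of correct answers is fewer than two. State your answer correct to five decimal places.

0.09592

X ~ Binomial(7, 0.457); P(X ≤ 1) = Σ C(7,k) p^k (1−p)^(7−k) over k:
  k=0: C(7,0)·0.457^0·0.543^7 = 0.0139187
  k=1: C(7,1)·0.457^1·0.543^6 = 0.0819999
Total = 0.0959186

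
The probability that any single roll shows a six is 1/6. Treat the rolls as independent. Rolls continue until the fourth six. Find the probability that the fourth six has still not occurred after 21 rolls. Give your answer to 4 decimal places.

Needing more than 21 rolls ⇔ fewer than 4 successes in the first 21. With X ~ Binomial(21, 0.166667), P(Y > 21) = P(X ≤ 3).
  k=0: C(21,0)·0.166667^0·0.833333^21 = 0.021737
  k=1: C(21,1)·0.166667^1·0.833333^20 = 0.091294
  k=2: C(21,2)·0.166667^2·0.833333^19 = 0.182588
  k=3: C(21,3)·0.166667^3·0.833333^18 = 0.231279
P(X ≤ 3) = 0.526898

0.5269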